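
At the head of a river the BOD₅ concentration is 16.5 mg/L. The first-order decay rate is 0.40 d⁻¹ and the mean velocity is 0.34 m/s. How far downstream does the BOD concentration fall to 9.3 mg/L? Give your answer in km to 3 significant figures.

42.1 km

From C = C₀·e^(−kt), t = ln(C₀/C)/k = ln(16.5/9.3)/0.40 = 0.5733/0.40 = 1.433 d.
Distance = v·t = 0.34 m/s × 1.238e+05 s = 4.211e+04 m = 42.11 km.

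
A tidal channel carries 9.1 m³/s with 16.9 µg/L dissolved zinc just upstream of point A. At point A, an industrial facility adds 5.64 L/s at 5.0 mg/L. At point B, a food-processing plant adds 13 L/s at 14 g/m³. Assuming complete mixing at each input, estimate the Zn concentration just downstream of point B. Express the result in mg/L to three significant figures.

0.0399 mg/L

16.9 µg/L = 0.0169 mg/L.
5.64 L/s = 0.00564 m³/s.
After input A: C = (9.1·0.0169 + 0.00564·5) / 9.106 = 0.01999 mg/L.
13 L/s = 0.013 m³/s.
After input B: C = (9.106·0.01999 + 0.013·14) / 9.119 = 0.03992 mg/L.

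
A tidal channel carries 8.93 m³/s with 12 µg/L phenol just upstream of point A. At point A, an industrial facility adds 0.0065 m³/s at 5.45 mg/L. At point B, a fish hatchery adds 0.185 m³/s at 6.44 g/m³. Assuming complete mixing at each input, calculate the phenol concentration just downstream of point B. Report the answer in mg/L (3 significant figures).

12 µg/L = 0.012 mg/L.
After input A: C = (8.93·0.012 + 0.0065·5.45) / 8.937 = 0.01596 mg/L.
After input B: C = (8.937·0.01596 + 0.185·6.44) / 9.122 = 0.1462 mg/L.

0.146 mg/L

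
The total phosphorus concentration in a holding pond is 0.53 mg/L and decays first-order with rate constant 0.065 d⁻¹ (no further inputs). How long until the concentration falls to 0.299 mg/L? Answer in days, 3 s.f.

t = ln(C₀/C)/k = ln(0.53/0.299)/0.065 = 0.5724/0.065 = 8.807 d.

8.81 d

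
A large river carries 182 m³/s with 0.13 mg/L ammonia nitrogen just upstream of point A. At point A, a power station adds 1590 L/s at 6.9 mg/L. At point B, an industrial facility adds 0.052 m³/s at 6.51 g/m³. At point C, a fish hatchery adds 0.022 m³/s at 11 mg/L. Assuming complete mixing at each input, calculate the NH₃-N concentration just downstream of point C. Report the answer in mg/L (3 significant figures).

1590 L/s = 1.59 m³/s.
After input A: C = (182·0.13 + 1.59·6.9) / 183.6 = 0.1886 mg/L.
After input B: C = (183.6·0.1886 + 0.052·6.51) / 183.6 = 0.1904 mg/L.
After input C: C = (183.6·0.1904 + 0.022·11) / 183.7 = 0.1917 mg/L.

0.192 mg/L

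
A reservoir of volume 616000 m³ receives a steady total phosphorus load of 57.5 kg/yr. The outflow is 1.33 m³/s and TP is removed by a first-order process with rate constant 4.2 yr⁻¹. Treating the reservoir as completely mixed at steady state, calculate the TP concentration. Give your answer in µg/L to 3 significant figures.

Outflow Q = 1.33 m³/s × 3.156e+07 s/yr = 4.197e+07 m³/yr.
Steady-state CSTR mass balance: W = Q·C + k·V·C, so C = W/(Q + kV).
Q + kV = 4.197e+07 + 4.2·616000 = 4.456e+07 m³/yr.
C = 57.5/4.456e+07 = 1.29e-06 kg/m³ = 0.00129 mg/L = 1.29 µg/L.

1.29 µg/L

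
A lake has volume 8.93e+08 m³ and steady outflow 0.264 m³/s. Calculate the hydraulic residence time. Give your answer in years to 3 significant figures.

107 yr

Q = 0.264 m³/s × 3.156e+07 s/yr = 8.331e+06 m³/yr.
Hydraulic residence time τ = V/Q = 8.93e+08/8.331e+06 = 107.2 yr.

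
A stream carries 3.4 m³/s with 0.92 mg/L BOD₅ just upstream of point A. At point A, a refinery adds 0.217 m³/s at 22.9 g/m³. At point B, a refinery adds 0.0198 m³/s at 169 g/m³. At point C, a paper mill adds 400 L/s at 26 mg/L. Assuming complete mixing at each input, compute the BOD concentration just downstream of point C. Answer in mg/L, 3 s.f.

5.41 mg/L

After input A: C = (3.4·0.92 + 0.217·22.9) / 3.617 = 2.239 mg/L.
After input B: C = (3.617·2.239 + 0.0198·169) / 3.637 = 3.147 mg/L.
400 L/s = 0.4 m³/s.
After input C: C = (3.637·3.147 + 0.4·26) / 4.037 = 5.411 mg/L.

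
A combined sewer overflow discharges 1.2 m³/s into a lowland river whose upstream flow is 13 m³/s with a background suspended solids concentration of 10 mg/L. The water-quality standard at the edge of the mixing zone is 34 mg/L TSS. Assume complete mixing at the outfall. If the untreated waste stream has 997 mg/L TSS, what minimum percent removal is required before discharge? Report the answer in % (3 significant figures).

Mass balance: 34·14.2 = 1.2·Cₑ + 13·10.
Cₑ = (482.8 − 130) / 1.2 = 294 mg/L.
Required removal = 1 − 294/997 = 70.51 %.

70.5 %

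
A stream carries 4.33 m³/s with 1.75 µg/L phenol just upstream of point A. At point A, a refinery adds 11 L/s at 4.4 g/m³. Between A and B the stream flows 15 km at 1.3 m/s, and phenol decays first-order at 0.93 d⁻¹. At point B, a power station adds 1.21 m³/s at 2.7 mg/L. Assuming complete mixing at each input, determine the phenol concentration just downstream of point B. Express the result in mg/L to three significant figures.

1.75 µg/L = 0.00175 mg/L.
11 L/s = 0.011 m³/s.
After input A: C = (4.33·0.00175 + 0.011·4.4) / 4.341 = 0.0129 mg/L.
Over the 15 km reach to input B (t = 1.154e+04 s = 0.1335 d), decay gives C = 0.0129·exp(−0.93·0.1335) = 0.01139 mg/L.
After input B: C = (4.341·0.01139 + 1.21·2.7) / 5.551 = 0.5974 mg/L.

0.597 mg/L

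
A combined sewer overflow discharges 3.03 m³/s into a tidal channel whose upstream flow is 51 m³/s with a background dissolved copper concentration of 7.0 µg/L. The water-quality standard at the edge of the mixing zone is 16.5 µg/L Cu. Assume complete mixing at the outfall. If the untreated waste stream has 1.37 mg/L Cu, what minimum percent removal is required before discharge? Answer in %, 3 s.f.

87.1 %

7.0 µg/L = 0.007 mg/L.
16.5 µg/L = 0.0165 mg/L.
Mass balance: 0.0165·54.03 = 3.03·Cₑ + 51·0.007.
Cₑ = (0.8915 − 0.357) / 3.03 = 0.1764 mg/L.
Required removal = 1 − 0.1764/1.37 = 87.12 %.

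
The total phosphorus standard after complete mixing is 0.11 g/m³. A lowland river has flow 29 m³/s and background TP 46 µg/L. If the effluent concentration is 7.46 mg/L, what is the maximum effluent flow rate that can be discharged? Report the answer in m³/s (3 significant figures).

46 µg/L = 0.046 mg/L.
Mass balance at complete mixing: C_std·(Q_w + Q_r) = Q_w·C_e + Q_r·C_b.
Rearranging, Q_w = Q_r·(C_std − C_b)/(C_e − C_std) = 29·(0.11 − 0.046) / (7.46 − 0.11) = 0.2525 m³/s.

0.253 m³/s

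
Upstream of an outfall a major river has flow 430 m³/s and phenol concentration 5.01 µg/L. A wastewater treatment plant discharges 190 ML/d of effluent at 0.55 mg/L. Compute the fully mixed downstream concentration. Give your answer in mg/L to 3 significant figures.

0.00778 mg/L

190 ML/d = 2.199 m³/s.
5.01 µg/L = 0.00501 mg/L.
Flow-weighted mixing gives C = (2.199·0.55 + 430·0.00501) / (2.199 + 430) = 3.364/432.2 = 0.007783 mg/L.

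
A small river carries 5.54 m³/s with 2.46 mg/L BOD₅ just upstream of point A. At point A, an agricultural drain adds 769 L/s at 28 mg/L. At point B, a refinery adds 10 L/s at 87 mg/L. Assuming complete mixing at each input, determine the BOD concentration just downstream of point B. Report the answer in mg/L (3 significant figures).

769 L/s = 0.769 m³/s.
After input A: C = (5.54·2.46 + 0.769·28) / 6.309 = 5.573 mg/L.
10 L/s = 0.01 m³/s.
After input B: C = (6.309·5.573 + 0.01·87) / 6.319 = 5.702 mg/L.

5.70 mg/L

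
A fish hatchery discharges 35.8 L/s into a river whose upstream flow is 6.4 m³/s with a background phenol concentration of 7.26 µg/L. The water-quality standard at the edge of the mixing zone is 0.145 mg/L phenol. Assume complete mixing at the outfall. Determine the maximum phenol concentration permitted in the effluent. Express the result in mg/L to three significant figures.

24.8 mg/L

35.8 L/s = 0.0358 m³/s.
7.26 µg/L = 0.00726 mg/L.
Mass balance: 0.145·6.436 = 0.0358·Cₑ + 6.4·0.00726.
Cₑ = (0.9332 − 0.04646) / 0.0358 = 24.77 mg/L.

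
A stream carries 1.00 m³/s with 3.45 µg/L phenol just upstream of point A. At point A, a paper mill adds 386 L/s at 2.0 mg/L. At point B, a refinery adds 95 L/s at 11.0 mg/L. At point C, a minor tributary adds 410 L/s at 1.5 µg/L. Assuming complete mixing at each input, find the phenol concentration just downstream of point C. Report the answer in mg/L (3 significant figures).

0.963 mg/L

3.45 µg/L = 0.00345 mg/L.
386 L/s = 0.386 m³/s.
After input A: C = (1·0.00345 + 0.386·2) / 1.386 = 0.5595 mg/L.
95 L/s = 0.095 m³/s.
After input B: C = (1.386·0.5595 + 0.095·11) / 1.481 = 1.229 mg/L.
410 L/s = 0.41 m³/s.
1.5 µg/L = 0.0015 mg/L.
After input C: C = (1.481·1.229 + 0.41·0.0015) / 1.891 = 0.963 mg/L.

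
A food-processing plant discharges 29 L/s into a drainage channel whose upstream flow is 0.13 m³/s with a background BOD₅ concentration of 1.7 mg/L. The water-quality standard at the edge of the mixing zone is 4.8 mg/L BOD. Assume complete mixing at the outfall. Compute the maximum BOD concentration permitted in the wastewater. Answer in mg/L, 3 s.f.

18.7 mg/L

29 L/s = 0.029 m³/s.
Mass balance: 4.8·0.159 = 0.029·Cₑ + 0.13·1.7.
Cₑ = (0.7632 − 0.221) / 0.029 = 18.7 mg/L.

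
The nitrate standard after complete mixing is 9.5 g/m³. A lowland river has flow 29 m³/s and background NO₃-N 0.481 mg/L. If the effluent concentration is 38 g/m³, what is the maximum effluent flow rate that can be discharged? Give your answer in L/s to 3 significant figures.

9180 L/s

Mass balance at complete mixing: C_std·(Q_w + Q_r) = Q_w·C_e + Q_r·C_b.
Rearranging, Q_w = Q_r·(C_std − C_b)/(C_e − C_std) = 29·(9.5 − 0.481) / (38 − 9.5) = 9.177 m³/s.
= 9177 L/s.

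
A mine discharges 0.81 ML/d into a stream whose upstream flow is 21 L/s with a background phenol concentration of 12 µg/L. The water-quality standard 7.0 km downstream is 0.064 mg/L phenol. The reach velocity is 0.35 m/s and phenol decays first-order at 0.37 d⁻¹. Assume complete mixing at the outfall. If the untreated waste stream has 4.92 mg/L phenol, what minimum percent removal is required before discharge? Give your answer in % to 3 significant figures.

96.0 %

0.81 ML/d = 0.009375 m³/s.
21 L/s = 0.021 m³/s.
12 µg/L = 0.012 mg/L.
Travel time to the compliance point: t = 7000/0.35 = 2e+04 s = 0.2315 d; decay factor exp(−0.37·0.2315) = 0.9179.
So the concentration just after mixing may be at most 0.064/0.9179 = 0.06972 mg/L.
Mass balance: 0.06972·0.03037 = 0.009375·Cₑ + 0.021·0.012.
Cₑ = (0.002118 − 0.000252) / 0.009375 = 0.199 mg/L.
Required removal = 1 − 0.199/4.92 = 95.95 %.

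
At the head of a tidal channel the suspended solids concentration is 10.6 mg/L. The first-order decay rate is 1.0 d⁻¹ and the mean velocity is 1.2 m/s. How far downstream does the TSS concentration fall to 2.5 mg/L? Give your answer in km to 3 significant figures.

From C = C₀·e^(−kt), t = ln(C₀/C)/k = ln(10.6/2.5)/1.0 = 1.445/1.0 = 1.445 d.
Distance = v·t = 1.2 m/s × 1.248e+05 s = 1.498e+05 m = 149.8 km.

150 km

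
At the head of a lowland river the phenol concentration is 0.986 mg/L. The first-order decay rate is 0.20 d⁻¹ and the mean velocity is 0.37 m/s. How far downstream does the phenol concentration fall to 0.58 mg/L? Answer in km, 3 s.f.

From C = C₀·e^(−kt), t = ln(C₀/C)/k = ln(0.986/0.58)/0.20 = 0.5306/0.20 = 2.653 d.
Distance = v·t = 0.37 m/s × 2.292e+05 s = 8.482e+04 m = 84.82 km.

84.8 km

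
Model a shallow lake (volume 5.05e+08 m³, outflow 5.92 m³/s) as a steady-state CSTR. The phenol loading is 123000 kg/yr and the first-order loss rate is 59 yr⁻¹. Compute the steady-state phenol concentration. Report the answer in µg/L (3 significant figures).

4.10 µg/L

Outflow Q = 5.92 m³/s × 3.156e+07 s/yr = 1.868e+08 m³/yr.
Steady-state CSTR mass balance: W = Q·C + k·V·C, so C = W/(Q + kV).
Q + kV = 1.868e+08 + 59·5.05e+08 = 2.998e+10 m³/yr.
C = 123000/2.998e+10 = 4.102e-06 kg/m³ = 0.004102 mg/L = 4.102 µg/L.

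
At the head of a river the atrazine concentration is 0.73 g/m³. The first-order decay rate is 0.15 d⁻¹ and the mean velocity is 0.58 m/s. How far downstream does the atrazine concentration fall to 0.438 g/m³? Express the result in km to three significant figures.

171 km

From C = C₀·e^(−kt), t = ln(C₀/C)/k = ln(0.73/0.438)/0.15 = 0.5108/0.15 = 3.406 d.
Distance = v·t = 0.58 m/s × 2.942e+05 s = 1.707e+05 m = 170.7 km.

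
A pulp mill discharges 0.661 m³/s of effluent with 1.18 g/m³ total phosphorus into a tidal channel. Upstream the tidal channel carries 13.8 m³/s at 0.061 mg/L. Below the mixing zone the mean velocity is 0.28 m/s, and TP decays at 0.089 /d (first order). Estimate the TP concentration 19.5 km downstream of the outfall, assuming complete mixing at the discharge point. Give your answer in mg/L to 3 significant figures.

After complete mixing, C₀ = (0.661·1.18 + 13.8·0.061) / 14.46 = 0.1121 mg/L.
Travel time t = 1.95e+04 m / 0.28 m/s = 6.964e+04 s = 0.8061 d.
C = 0.1121·exp(−0.089·0.8061) = 0.1121·0.9308 = 0.1044 mg/L.

0.104 mg/L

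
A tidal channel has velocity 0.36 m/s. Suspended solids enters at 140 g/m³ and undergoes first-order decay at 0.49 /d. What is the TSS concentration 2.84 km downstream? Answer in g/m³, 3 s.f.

134 g/m³

Travel time t = 2.84 km / 0.36 m/s = 2840/0.36 = 7889 s = 0.09131 d.
First-order decay: C = 140·exp(−0.49·0.09131) = 140·0.9562 = 133.9 g/m³.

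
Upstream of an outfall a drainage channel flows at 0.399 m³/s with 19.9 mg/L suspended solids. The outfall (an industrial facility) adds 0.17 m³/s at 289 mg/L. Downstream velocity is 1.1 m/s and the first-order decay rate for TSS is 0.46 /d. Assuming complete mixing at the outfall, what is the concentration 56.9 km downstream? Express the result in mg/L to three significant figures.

76.2 mg/L

After complete mixing, C₀ = (0.17·289 + 0.399·19.9) / 0.569 = 100.3 mg/L.
Travel time t = 5.69e+04 m / 1.1 m/s = 5.173e+04 s = 0.5987 d.
C = 100.3·exp(−0.46·0.5987) = 100.3·0.7593 = 76.15 mg/L.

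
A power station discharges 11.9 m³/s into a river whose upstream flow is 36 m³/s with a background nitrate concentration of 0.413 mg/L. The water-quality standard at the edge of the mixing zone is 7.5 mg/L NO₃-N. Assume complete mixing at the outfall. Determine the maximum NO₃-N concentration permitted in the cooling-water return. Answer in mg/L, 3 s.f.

28.9 mg/L

Mass balance: 7.5·47.9 = 11.9·Cₑ + 36·0.413.
Cₑ = (359.2 − 14.87) / 11.9 = 28.94 mg/L.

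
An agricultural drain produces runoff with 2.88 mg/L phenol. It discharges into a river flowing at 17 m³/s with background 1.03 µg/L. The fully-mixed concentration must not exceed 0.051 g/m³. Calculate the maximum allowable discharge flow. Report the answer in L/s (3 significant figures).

300 L/s

1.03 µg/L = 0.00103 mg/L.
Mass balance at complete mixing: C_std·(Q_w + Q_r) = Q_w·C_e + Q_r·C_b.
Rearranging, Q_w = Q_r·(C_std − C_b)/(C_e − C_std) = 17·(0.051 − 0.00103) / (2.88 − 0.051) = 0.3003 m³/s.
= 300.3 L/s.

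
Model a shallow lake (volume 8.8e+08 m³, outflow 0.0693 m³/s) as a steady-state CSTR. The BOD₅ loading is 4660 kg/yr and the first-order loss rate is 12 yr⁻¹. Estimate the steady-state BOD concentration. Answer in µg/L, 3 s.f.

Outflow Q = 0.0693 m³/s × 3.156e+07 s/yr = 2.187e+06 m³/yr.
Steady-state CSTR mass balance: W = Q·C + k·V·C, so C = W/(Q + kV).
Q + kV = 2.187e+06 + 12·8.8e+08 = 1.056e+10 m³/yr.
C = 4660/1.056e+10 = 4.412e-07 kg/m³ = 0.0004412 mg/L = 0.4412 µg/L.

0.441 µg/L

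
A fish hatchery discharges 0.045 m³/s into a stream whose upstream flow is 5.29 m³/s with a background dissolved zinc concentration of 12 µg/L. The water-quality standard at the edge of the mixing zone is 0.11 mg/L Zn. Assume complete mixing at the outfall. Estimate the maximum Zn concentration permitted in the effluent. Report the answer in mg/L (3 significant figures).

12 µg/L = 0.012 mg/L.
Mass balance: 0.11·5.335 = 0.045·Cₑ + 5.29·0.012.
Cₑ = (0.5868 − 0.06348) / 0.045 = 11.63 mg/L.

11.6 mg/L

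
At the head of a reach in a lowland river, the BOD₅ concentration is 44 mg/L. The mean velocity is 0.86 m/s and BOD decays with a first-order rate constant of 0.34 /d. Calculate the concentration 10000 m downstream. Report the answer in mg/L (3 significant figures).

42.0 mg/L

Travel time t = 10000 m / 0.86 m/s = 1e+04/0.86 = 1.163e+04 s = 0.1346 d.
First-order decay: C = 44·exp(−0.34·0.1346) = 44·0.9553 = 42.03 mg/L.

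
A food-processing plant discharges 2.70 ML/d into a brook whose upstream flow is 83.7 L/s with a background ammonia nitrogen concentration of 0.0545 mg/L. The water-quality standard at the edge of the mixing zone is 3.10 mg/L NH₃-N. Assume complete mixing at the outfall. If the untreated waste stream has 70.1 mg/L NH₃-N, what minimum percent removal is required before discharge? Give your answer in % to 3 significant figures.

2.70 ML/d = 0.03125 m³/s.
83.7 L/s = 0.0837 m³/s.
Mass balance: 3.1·0.115 = 0.03125·Cₑ + 0.0837·0.0545.
Cₑ = (0.3563 − 0.004562) / 0.03125 = 11.26 mg/L.
Required removal = 1 − 11.26/70.1 = 83.94 %.

83.9 %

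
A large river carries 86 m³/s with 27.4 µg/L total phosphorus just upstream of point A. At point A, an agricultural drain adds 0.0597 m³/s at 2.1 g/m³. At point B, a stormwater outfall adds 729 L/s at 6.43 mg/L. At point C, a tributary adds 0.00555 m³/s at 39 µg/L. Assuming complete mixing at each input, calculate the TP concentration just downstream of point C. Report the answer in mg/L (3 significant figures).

27.4 µg/L = 0.0274 mg/L.
After input A: C = (86·0.0274 + 0.0597·2.1) / 86.06 = 0.02884 mg/L.
729 L/s = 0.729 m³/s.
After input B: C = (86.06·0.02884 + 0.729·6.43) / 86.79 = 0.08261 mg/L.
39 µg/L = 0.039 mg/L.
After input C: C = (86.79·0.08261 + 0.00555·0.039) / 86.79 = 0.0826 mg/L.

0.0826 mg/L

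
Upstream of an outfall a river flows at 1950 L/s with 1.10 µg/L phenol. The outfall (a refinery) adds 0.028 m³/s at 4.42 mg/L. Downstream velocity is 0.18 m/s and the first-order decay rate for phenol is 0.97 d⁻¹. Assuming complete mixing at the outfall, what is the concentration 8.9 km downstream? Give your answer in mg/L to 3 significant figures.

1950 L/s = 1.95 m³/s.
1.10 µg/L = 0.0011 mg/L.
After complete mixing, C₀ = (0.028·4.42 + 1.95·0.0011) / 1.978 = 0.06365 mg/L.
Travel time t = 8900 m / 0.18 m/s = 4.944e+04 s = 0.5723 d.
C = 0.06365·exp(−0.97·0.5723) = 0.06365·0.574 = 0.03654 mg/L.

0.0365 mg/L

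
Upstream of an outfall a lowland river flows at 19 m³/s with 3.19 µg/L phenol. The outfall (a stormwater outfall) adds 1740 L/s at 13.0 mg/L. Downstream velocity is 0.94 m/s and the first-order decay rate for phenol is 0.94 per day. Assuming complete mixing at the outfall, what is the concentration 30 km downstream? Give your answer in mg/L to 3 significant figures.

1740 L/s = 1.74 m³/s.
3.19 µg/L = 0.00319 mg/L.
After complete mixing, C₀ = (1.74·13 + 19·0.00319) / 20.74 = 1.094 mg/L.
Travel time t = 3e+04 m / 0.94 m/s = 3.191e+04 s = 0.3694 d.
C = 1.094·exp(−0.94·0.3694) = 1.094·0.7066 = 0.7728 mg/L.

0.773 mg/L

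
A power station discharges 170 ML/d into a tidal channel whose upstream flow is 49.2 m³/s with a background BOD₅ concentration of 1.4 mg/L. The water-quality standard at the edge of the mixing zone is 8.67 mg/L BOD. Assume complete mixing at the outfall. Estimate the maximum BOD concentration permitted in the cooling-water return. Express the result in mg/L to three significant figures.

170 ML/d = 1.968 m³/s.
Mass balance: 8.67·51.17 = 1.968·Cₑ + 49.2·1.4.
Cₑ = (443.6 − 68.88) / 1.968 = 190.5 mg/L.

190 mg/L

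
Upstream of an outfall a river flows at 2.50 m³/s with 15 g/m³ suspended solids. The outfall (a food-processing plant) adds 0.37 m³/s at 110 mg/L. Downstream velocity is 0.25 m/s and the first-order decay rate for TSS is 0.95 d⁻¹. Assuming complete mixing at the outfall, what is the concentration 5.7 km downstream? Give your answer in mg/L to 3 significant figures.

21.2 mg/L

After complete mixing, C₀ = (0.37·110 + 2.5·15) / 2.87 = 27.25 mg/L.
Travel time t = 5700 m / 0.25 m/s = 2.28e+04 s = 0.2639 d.
C = 27.25·exp(−0.95·0.2639) = 27.25·0.7783 = 21.21 mg/L.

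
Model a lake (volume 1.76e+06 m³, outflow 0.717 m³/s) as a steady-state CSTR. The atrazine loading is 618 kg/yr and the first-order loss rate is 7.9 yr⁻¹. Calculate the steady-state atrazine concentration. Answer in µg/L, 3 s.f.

16.9 µg/L

Outflow Q = 0.717 m³/s × 3.156e+07 s/yr = 2.263e+07 m³/yr.
Steady-state CSTR mass balance: W = Q·C + k·V·C, so C = W/(Q + kV).
Q + kV = 2.263e+07 + 7.9·1.76e+06 = 3.653e+07 m³/yr.
C = 618/3.653e+07 = 1.692e-05 kg/m³ = 0.01692 mg/L = 16.92 µg/L.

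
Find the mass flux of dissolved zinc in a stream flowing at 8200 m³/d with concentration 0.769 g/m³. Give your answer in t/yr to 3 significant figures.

2.30 t/yr

8200 m³/d = 0.09491 m³/s.
Mass flux = Q·C = 0.09491 m³/s × 0.769 g/m³ = 0.07298 g/s.
= 0.07298 g/s × 31.56 = 2.303 t/yr.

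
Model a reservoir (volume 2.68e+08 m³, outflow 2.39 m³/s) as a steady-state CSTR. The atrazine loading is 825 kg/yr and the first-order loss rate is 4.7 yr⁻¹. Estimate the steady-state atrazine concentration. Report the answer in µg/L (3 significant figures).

Outflow Q = 2.39 m³/s × 3.156e+07 s/yr = 7.542e+07 m³/yr.
Steady-state CSTR mass balance: W = Q·C + k·V·C, so C = W/(Q + kV).
Q + kV = 7.542e+07 + 4.7·2.68e+08 = 1.335e+09 m³/yr.
C = 825/1.335e+09 = 6.18e-07 kg/m³ = 0.000618 mg/L = 0.618 µg/L.

0.618 µg/L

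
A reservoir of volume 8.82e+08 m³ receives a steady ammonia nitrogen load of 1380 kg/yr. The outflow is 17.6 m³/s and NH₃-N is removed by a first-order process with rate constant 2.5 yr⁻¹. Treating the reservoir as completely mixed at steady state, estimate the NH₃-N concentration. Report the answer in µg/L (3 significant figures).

Outflow Q = 17.6 m³/s × 3.156e+07 s/yr = 5.554e+08 m³/yr.
Steady-state CSTR mass balance: W = Q·C + k·V·C, so C = W/(Q + kV).
Q + kV = 5.554e+08 + 2.5·8.82e+08 = 2.76e+09 m³/yr.
C = 1380/2.76e+09 = 4.999e-07 kg/m³ = 0.0004999 mg/L = 0.4999 µg/L.

0.500 µg/L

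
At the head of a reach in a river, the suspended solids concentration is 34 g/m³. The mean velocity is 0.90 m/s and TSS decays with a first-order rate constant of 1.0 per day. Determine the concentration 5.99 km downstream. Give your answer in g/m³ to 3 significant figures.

31.5 g/m³

Travel time t = 5.99 km / 0.90 m/s = 5990/0.90 = 6656 s = 0.07703 d.
First-order decay: C = 34·exp(−1.0·0.07703) = 34·0.9259 = 31.48 g/m³.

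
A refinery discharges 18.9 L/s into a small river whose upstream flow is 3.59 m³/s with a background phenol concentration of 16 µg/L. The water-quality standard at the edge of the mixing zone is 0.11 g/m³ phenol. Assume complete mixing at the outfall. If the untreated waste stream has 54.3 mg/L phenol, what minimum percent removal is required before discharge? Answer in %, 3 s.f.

18.9 L/s = 0.0189 m³/s.
16 µg/L = 0.016 mg/L.
Mass balance: 0.11·3.609 = 0.0189·Cₑ + 3.59·0.016.
Cₑ = (0.397 − 0.05744) / 0.0189 = 17.97 mg/L.
Required removal = 1 − 17.97/54.3 = 66.92 %.

66.9 %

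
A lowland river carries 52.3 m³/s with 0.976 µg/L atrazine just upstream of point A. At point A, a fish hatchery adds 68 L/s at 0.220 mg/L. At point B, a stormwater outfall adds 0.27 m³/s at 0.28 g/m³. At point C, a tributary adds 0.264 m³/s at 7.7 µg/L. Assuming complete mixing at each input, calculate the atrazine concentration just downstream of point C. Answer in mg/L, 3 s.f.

0.00272 mg/L

0.976 µg/L = 0.000976 mg/L.
68 L/s = 0.068 m³/s.
After input A: C = (52.3·0.000976 + 0.068·0.22) / 52.37 = 0.00126 mg/L.
After input B: C = (52.37·0.00126 + 0.27·0.28) / 52.64 = 0.00269 mg/L.
7.7 µg/L = 0.0077 mg/L.
After input C: C = (52.64·0.00269 + 0.264·0.0077) / 52.9 = 0.002715 mg/L.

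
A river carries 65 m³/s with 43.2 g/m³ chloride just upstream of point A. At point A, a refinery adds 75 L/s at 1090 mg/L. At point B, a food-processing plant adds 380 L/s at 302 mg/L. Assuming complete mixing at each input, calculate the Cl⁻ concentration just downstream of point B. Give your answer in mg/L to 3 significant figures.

45.9 mg/L

75 L/s = 0.075 m³/s.
After input A: C = (65·43.2 + 0.075·1090) / 65.08 = 44.41 mg/L.
380 L/s = 0.38 m³/s.
After input B: C = (65.08·44.41 + 0.38·302) / 65.45 = 45.9 mg/L.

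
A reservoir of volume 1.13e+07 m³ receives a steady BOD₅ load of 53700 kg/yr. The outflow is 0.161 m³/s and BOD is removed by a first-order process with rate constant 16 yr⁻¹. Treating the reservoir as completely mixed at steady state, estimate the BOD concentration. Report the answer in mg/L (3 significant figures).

Outflow Q = 0.161 m³/s × 3.156e+07 s/yr = 5.081e+06 m³/yr.
Steady-state CSTR mass balance: W = Q·C + k·V·C, so C = W/(Q + kV).
Q + kV = 5.081e+06 + 16·1.13e+07 = 1.859e+08 m³/yr.
C = 53700/1.859e+08 = 0.0002889 kg/m³ = 0.2889 mg/L.

0.289 mg/L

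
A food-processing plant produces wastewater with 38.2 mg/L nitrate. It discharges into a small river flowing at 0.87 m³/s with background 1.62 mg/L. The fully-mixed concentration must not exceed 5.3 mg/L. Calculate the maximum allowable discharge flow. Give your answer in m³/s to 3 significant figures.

Mass balance at complete mixing: C_std·(Q_w + Q_r) = Q_w·C_e + Q_r·C_b.
Rearranging, Q_w = Q_r·(C_std − C_b)/(C_e − C_std) = 0.87·(5.3 − 1.62) / (38.2 − 5.3) = 0.09731 m³/s.

0.0973 m³/s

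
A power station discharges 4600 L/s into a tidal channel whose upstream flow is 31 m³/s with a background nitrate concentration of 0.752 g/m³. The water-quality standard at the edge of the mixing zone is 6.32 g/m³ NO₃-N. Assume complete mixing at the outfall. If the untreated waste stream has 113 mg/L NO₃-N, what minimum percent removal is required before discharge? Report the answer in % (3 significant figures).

61.2 %

4600 L/s = 4.6 m³/s.
Mass balance: 6.32·35.6 = 4.6·Cₑ + 31·0.752.
Cₑ = (225 − 23.31) / 4.6 = 43.84 mg/L.
Required removal = 1 − 43.84/113 = 61.2 %.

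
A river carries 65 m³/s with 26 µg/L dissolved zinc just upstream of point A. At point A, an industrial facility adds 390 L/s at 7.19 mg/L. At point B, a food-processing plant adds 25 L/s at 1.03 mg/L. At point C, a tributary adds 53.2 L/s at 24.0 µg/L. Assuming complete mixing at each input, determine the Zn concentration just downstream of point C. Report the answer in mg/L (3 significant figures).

26 µg/L = 0.026 mg/L.
390 L/s = 0.39 m³/s.
After input A: C = (65·0.026 + 0.39·7.19) / 65.39 = 0.06873 mg/L.
25 L/s = 0.025 m³/s.
After input B: C = (65.39·0.06873 + 0.025·1.03) / 65.42 = 0.0691 mg/L.
53.2 L/s = 0.0532 m³/s.
24.0 µg/L = 0.024 mg/L.
After input C: C = (65.42·0.0691 + 0.0532·0.024) / 65.47 = 0.06906 mg/L.

0.0691 mg/L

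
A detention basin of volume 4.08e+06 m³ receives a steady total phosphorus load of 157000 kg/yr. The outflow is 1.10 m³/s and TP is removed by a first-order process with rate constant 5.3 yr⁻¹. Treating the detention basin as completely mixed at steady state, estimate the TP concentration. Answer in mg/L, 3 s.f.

Outflow Q = 1.10 m³/s × 3.156e+07 s/yr = 3.471e+07 m³/yr.
Steady-state CSTR mass balance: W = Q·C + k·V·C, so C = W/(Q + kV).
Q + kV = 3.471e+07 + 5.3·4.08e+06 = 5.634e+07 m³/yr.
C = 157000/5.634e+07 = 0.002787 kg/m³ = 2.787 mg/L.

2.79 mg/L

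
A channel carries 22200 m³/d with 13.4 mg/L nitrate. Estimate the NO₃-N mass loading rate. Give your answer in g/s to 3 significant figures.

22200 m³/d = 0.2569 m³/s.
Mass flux = Q·C = 0.2569 m³/s × 13.4 g/m³ = 3.443 g/s.

3.44 g/s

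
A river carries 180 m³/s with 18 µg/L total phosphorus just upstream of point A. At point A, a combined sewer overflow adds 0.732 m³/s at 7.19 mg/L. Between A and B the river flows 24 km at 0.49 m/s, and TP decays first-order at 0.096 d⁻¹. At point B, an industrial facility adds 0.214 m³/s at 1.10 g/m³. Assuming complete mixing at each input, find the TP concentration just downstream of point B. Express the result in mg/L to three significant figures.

18 µg/L = 0.018 mg/L.
After input A: C = (180·0.018 + 0.732·7.19) / 180.7 = 0.04705 mg/L.
Over the 24 km reach to input B (t = 4.898e+04 s = 0.5669 d), decay gives C = 0.04705·exp(−0.096·0.5669) = 0.04456 mg/L.
After input B: C = (180.7·0.04456 + 0.214·1.1) / 180.9 = 0.0458 mg/L.

0.0458 mg/L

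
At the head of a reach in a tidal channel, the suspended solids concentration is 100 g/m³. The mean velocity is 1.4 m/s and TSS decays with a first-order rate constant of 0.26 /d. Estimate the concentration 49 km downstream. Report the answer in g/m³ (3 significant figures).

Travel time t = 49 km / 1.4 m/s = 4.9e+04/1.4 = 3.5e+04 s = 0.4051 d.
First-order decay: C = 100·exp(−0.26·0.4051) = 100·0.9 = 90 g/m³.

90.0 g/m³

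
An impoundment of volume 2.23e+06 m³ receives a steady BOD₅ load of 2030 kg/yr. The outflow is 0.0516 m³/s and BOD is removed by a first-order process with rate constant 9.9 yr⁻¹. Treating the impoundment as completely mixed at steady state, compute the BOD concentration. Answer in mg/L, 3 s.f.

0.0856 mg/L

Outflow Q = 0.0516 m³/s × 3.156e+07 s/yr = 1.628e+06 m³/yr.
Steady-state CSTR mass balance: W = Q·C + k·V·C, so C = W/(Q + kV).
Q + kV = 1.628e+06 + 9.9·2.23e+06 = 2.371e+07 m³/yr.
C = 2030/2.371e+07 = 8.563e-05 kg/m³ = 0.08563 mg/L.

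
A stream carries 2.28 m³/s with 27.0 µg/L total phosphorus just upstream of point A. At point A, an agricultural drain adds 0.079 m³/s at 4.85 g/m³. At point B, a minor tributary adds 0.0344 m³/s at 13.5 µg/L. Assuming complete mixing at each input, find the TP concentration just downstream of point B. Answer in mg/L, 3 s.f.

27.0 µg/L = 0.027 mg/L.
After input A: C = (2.28·0.027 + 0.079·4.85) / 2.359 = 0.1885 mg/L.
13.5 µg/L = 0.0135 mg/L.
After input B: C = (2.359·0.1885 + 0.0344·0.0135) / 2.393 = 0.186 mg/L.

0.186 mg/L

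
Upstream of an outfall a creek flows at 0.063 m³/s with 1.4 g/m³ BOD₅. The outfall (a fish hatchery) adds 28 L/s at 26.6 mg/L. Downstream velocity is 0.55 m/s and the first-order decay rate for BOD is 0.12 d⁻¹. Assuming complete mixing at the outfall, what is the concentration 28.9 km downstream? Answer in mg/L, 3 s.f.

28 L/s = 0.028 m³/s.
After complete mixing, C₀ = (0.028·26.6 + 0.063·1.4) / 0.091 = 9.154 mg/L.
Travel time t = 2.89e+04 m / 0.55 m/s = 5.255e+04 s = 0.6082 d.
C = 9.154·exp(−0.12·0.6082) = 9.154·0.9296 = 8.51 mg/L.

8.51 mg/L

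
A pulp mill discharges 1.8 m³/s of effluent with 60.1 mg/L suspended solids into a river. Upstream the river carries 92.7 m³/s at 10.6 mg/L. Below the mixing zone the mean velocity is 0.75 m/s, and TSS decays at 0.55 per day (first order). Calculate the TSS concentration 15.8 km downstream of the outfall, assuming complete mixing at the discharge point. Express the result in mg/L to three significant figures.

After complete mixing, C₀ = (1.8·60.1 + 92.7·10.6) / 94.5 = 11.54 mg/L.
Travel time t = 1.58e+04 m / 0.75 m/s = 2.107e+04 s = 0.2438 d.
C = 11.54·exp(−0.55·0.2438) = 11.54·0.8745 = 10.09 mg/L.

10.1 mg/L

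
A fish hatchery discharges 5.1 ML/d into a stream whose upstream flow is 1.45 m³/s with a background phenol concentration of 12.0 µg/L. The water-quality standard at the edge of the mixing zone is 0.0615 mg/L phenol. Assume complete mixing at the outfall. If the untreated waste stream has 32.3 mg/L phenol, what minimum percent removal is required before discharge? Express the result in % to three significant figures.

96.0 %

5.1 ML/d = 0.05903 m³/s.
12.0 µg/L = 0.012 mg/L.
Mass balance: 0.0615·1.509 = 0.05903·Cₑ + 1.45·0.012.
Cₑ = (0.09281 − 0.0174) / 0.05903 = 1.277 mg/L.
Required removal = 1 − 1.277/32.3 = 96.05 %.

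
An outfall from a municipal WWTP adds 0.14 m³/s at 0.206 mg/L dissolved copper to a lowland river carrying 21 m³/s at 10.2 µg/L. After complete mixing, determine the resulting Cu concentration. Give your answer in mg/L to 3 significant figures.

0.0115 mg/L

10.2 µg/L = 0.0102 mg/L.
By mass balance at complete mixing, C = (0.14·0.206 + 21·0.0102) / (0.14 + 21) = 0.243/21.14 = 0.0115 mg/L.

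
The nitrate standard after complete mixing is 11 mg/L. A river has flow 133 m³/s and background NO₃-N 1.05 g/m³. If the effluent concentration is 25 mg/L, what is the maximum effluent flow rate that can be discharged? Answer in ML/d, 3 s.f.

Mass balance at complete mixing: C_std·(Q_w + Q_r) = Q_w·C_e + Q_r·C_b.
Rearranging, Q_w = Q_r·(C_std − C_b)/(C_e − C_std) = 133·(11 − 1.05) / (25 − 11) = 94.52 m³/s.
= 8167 ML/d.

8170 ML/d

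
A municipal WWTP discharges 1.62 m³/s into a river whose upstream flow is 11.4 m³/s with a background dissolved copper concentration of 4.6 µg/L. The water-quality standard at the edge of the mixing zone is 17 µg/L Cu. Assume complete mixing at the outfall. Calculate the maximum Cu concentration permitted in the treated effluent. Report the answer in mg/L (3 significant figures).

4.6 µg/L = 0.0046 mg/L.
17 µg/L = 0.017 mg/L.
Mass balance: 0.017·13.02 = 1.62·Cₑ + 11.4·0.0046.
Cₑ = (0.2213 − 0.05244) / 1.62 = 0.1043 mg/L.

0.104 mg/L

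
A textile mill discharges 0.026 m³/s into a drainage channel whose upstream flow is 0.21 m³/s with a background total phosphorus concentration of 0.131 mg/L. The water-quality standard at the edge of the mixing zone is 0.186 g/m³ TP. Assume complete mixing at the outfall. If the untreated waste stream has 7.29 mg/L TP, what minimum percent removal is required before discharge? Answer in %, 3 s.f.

91.4 %

Mass balance: 0.186·0.236 = 0.026·Cₑ + 0.21·0.131.
Cₑ = (0.0439 − 0.02751) / 0.026 = 0.6302 mg/L.
Required removal = 1 − 0.6302/7.29 = 91.35 %.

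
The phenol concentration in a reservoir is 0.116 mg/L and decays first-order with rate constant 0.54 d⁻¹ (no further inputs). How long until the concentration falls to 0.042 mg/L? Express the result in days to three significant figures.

1.88 d

t = ln(C₀/C)/k = ln(0.116/0.042)/0.54 = 1.016/0.54 = 1.881 d.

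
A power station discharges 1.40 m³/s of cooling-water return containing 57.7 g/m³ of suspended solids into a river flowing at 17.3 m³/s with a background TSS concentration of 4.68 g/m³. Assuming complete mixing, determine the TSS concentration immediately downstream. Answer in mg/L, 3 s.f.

8.65 mg/L

Conservation of mass across the mixing zone: C = (1.4·57.7 + 17.3·4.68) / (1.4 + 17.3) = 161.7/18.7 = 8.649 mg/L.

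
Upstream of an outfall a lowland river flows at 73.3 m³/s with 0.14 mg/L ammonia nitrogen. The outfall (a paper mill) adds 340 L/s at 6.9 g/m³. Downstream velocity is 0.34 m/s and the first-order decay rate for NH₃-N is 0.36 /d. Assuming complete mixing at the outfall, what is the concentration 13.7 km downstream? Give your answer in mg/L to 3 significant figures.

0.145 mg/L

340 L/s = 0.34 m³/s.
After complete mixing, C₀ = (0.34·6.9 + 73.3·0.14) / 73.64 = 0.1712 mg/L.
Travel time t = 1.37e+04 m / 0.34 m/s = 4.029e+04 s = 0.4664 d.
C = 0.1712·exp(−0.36·0.4664) = 0.1712·0.8454 = 0.1447 mg/L.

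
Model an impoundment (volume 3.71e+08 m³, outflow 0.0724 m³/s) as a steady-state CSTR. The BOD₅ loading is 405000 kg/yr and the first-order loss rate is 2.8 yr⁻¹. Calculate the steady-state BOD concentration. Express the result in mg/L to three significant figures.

Outflow Q = 0.0724 m³/s × 3.156e+07 s/yr = 2.285e+06 m³/yr.
Steady-state CSTR mass balance: W = Q·C + k·V·C, so C = W/(Q + kV).
Q + kV = 2.285e+06 + 2.8·3.71e+08 = 1.041e+09 m³/yr.
C = 405000/1.041e+09 = 0.000389 kg/m³ = 0.389 mg/L.

0.389 mg/L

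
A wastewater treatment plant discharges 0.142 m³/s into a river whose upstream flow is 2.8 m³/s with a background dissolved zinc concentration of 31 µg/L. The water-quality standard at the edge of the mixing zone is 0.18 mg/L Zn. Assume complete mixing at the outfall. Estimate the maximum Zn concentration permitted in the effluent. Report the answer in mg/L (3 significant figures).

31 µg/L = 0.031 mg/L.
Mass balance: 0.18·2.942 = 0.142·Cₑ + 2.8·0.031.
Cₑ = (0.5296 − 0.0868) / 0.142 = 3.118 mg/L.

3.12 mg/L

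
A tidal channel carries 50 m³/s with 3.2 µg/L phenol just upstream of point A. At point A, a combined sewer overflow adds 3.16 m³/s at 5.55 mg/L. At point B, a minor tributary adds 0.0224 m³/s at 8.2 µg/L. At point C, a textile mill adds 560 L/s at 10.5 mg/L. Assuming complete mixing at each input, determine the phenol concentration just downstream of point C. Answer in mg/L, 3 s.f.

0.439 mg/L

3.2 µg/L = 0.0032 mg/L.
After input A: C = (50·0.0032 + 3.16·5.55) / 53.16 = 0.3329 mg/L.
8.2 µg/L = 0.0082 mg/L.
After input B: C = (53.16·0.3329 + 0.0224·0.0082) / 53.18 = 0.3328 mg/L.
560 L/s = 0.56 m³/s.
After input C: C = (53.18·0.3328 + 0.56·10.5) / 53.74 = 0.4387 mg/L.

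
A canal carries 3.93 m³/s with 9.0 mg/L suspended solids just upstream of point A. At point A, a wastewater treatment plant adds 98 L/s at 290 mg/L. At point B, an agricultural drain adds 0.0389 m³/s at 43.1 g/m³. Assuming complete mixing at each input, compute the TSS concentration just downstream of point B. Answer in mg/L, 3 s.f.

98 L/s = 0.098 m³/s.
After input A: C = (3.93·9 + 0.098·290) / 4.028 = 15.84 mg/L.
After input B: C = (4.028·15.84 + 0.0389·43.1) / 4.067 = 16.1 mg/L.

16.1 mg/L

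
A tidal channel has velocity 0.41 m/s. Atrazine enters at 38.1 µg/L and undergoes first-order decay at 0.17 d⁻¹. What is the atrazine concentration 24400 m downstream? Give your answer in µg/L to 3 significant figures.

Travel time t = 24400 m / 0.41 m/s = 2.44e+04/0.41 = 5.951e+04 s = 0.6888 d.
First-order decay: C = 38.1·exp(−0.17·0.6888) = 38.1·0.8895 = 33.89 µg/L.

33.9 µg/L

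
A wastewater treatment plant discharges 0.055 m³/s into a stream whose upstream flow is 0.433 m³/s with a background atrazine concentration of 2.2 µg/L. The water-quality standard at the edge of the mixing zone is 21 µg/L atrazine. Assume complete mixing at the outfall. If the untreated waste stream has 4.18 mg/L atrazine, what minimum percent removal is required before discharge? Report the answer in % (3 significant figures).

96.0 %

2.2 µg/L = 0.0022 mg/L.
21 µg/L = 0.021 mg/L.
Mass balance: 0.021·0.488 = 0.055·Cₑ + 0.433·0.0022.
Cₑ = (0.01025 − 0.0009526) / 0.055 = 0.169 mg/L.
Required removal = 1 − 0.169/4.18 = 95.96 %.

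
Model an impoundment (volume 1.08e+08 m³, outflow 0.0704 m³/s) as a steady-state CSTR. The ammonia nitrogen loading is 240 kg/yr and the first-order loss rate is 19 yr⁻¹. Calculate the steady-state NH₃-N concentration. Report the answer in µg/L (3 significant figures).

Outflow Q = 0.0704 m³/s × 3.156e+07 s/yr = 2.222e+06 m³/yr.
Steady-state CSTR mass balance: W = Q·C + k·V·C, so C = W/(Q + kV).
Q + kV = 2.222e+06 + 19·1.08e+08 = 2.054e+09 m³/yr.
C = 240/2.054e+09 = 1.168e-07 kg/m³ = 0.0001168 mg/L = 0.1168 µg/L.

0.117 µg/L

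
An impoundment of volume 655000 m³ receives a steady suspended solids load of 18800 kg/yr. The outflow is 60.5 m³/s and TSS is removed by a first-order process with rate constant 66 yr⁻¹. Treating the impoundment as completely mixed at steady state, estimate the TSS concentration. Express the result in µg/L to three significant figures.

9.63 µg/L

Outflow Q = 60.5 m³/s × 3.156e+07 s/yr = 1.909e+09 m³/yr.
Steady-state CSTR mass balance: W = Q·C + k·V·C, so C = W/(Q + kV).
Q + kV = 1.909e+09 + 66·655000 = 1.952e+09 m³/yr.
C = 18800/1.952e+09 = 9.629e-06 kg/m³ = 0.009629 mg/L = 9.629 µg/L.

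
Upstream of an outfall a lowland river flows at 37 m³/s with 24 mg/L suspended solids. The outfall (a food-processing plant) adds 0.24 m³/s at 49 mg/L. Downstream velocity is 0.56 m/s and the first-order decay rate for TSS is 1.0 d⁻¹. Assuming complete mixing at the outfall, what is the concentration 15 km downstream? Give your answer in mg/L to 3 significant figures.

17.7 mg/L

After complete mixing, C₀ = (0.24·49 + 37·24) / 37.24 = 24.16 mg/L.
Travel time t = 1.5e+04 m / 0.56 m/s = 2.679e+04 s = 0.31 d.
C = 24.16·exp(−1.0·0.31) = 24.16·0.7334 = 17.72 mg/L.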